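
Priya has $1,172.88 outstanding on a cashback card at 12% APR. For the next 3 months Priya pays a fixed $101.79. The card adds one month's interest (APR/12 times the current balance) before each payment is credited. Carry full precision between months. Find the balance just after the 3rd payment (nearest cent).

$899.99

Monthly rate r = 12%/12 = 1% = 0.01.
Each month: B ← B·(1+r) − $101.79.
Month 1: interest $11.73; balance after payment $1,082.82.
Month 2: interest $10.83; balance after payment $991.86.
Month 3: interest $9.92; balance after payment $899.99.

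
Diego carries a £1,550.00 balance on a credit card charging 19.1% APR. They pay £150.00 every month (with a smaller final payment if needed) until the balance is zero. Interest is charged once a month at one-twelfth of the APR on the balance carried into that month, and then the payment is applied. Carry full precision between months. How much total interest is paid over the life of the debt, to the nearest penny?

Monthly rate r = 19.1%/12 = 1.59167% = 0.0159167.
Payoff takes n = ⌈−ln(1 − rB₀/P)/ln(1+r)⌉ = ⌈11.379⌉ = 12 payments; the last is £57.15.
Total paid = 11·£150.00 + £57.15 = £1,707.15.
Total interest = total paid − principal = £1,707.15 − £1,550.00 = £157.15.

£157.15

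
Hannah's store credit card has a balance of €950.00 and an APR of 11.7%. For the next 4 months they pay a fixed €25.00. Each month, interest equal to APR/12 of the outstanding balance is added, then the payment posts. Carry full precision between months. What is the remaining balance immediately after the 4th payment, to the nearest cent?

€886.12

Monthly rate r = 11.7%/12 = 0.975% = 0.00975.
Each month: B ← B·(1+r) − €25.00.
Month 1: interest €9.26; balance after payment €934.26.
Month 2: interest €9.11; balance after payment €918.37.
Month 3: interest €8.95; balance after payment €902.33.
Month 4: interest €8.80; balance after payment €886.12.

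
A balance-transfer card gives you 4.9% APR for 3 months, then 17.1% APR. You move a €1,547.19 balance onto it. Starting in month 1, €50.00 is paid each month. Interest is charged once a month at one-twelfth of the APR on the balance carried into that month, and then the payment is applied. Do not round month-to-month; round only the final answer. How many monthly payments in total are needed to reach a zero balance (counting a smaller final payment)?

40 payments

Promo months 1–3 at r₀ = 4.9%/12 = 0.00408333; months 4+ at r₁ = 17.1%/12 = 0.01425.
After month 3: iterate B ← B·(1+r₀) − €50.00 for 3 months → €1,415.61.
Then at r₁ with €50.00/mo: n₂ = −ln(1 − r₁·B/P)/ln(1+r₁) ≈ 36.51 → 37 more payments.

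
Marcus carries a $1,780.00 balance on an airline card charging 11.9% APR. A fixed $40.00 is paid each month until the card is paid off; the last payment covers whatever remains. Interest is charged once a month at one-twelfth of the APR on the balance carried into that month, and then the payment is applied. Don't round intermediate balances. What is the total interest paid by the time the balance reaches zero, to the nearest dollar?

Monthly rate r = 11.9%/12 = 0.991667% = 0.00991667.
Payoff takes n = ⌈−ln(1 − rB₀/P)/ln(1+r)⌉ = ⌈58.993⌉ = 59 payments; the last is $39.70.
Total paid = 58·$40.00 + $39.70 = $2,359.70.
Total interest = total paid − principal = $2,359.70 − $1,780.00 = $579.70.

$580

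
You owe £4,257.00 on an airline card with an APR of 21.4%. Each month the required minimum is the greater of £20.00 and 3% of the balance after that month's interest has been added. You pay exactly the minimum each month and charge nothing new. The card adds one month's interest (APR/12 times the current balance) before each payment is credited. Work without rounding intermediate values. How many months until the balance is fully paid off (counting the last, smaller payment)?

Monthly rate r = 21.4%/12 = 1.78333% = 0.0178333.
While 3% of the post-interest balance exceeds £20.00, each month B ← (B·(1+r))·(1 − 0.03), i.e. B shrinks by the factor (1+r)·0.97 = 0.9873.
This holds for months 1–147. Entering month 148 the balance is £650.16; 3% of the post-interest balance is now below £20.00, so the flat £20.00 minimum applies from here.
From month 148 a fixed £20.00 at rate r clears £650.16 in 50 more payments. Total: 147 + 50 = 197 months.

197 months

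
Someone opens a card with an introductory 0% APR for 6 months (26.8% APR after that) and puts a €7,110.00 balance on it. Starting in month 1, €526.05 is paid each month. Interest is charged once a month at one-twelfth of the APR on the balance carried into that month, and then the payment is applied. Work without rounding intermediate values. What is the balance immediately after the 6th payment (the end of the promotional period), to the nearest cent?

Promo months 1–6 at r₀ = 0%/12 = 0; months 7+ at r₁ = 26.8%/12 = 0.0223333.
After month 6 (no interest yet): B = €7,110.00 − 6·€526.05 = €3,953.70.

€3,953.70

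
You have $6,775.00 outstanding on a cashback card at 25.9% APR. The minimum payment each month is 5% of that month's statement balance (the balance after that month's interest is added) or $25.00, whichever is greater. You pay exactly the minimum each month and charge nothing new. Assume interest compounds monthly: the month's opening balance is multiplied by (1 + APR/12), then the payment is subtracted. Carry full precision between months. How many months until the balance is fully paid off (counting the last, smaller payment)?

Monthly rate r = 25.9%/12 = 2.15833% = 0.0215833.
While 5% of the post-interest balance exceeds $25.00, each month B ← (B·(1+r))·(1 − 0.05), i.e. B shrinks by the factor (1+r)·0.95 = 0.9705.
This holds for months 1–88. Entering month 89 the balance is $486.05; 5% of the post-interest balance is now below $25.00, so the flat $25.00 minimum applies from here.
From month 89 a fixed $25.00 at rate r clears $486.05 in 26 more payments. Total: 88 + 26 = 114 months.

114 months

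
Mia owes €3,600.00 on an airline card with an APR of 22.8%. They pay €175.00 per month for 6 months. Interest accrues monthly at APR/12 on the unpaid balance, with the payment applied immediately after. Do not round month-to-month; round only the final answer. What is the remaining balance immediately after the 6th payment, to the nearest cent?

Monthly rate r = 22.8%/12 = 1.9% = 0.019.
Each month: B ← B·(1+r) − €175.00.
Month 1: interest €68.40; balance after payment €3,493.40.
Month 2: interest €66.37; balance after payment €3,384.77.
Month 3: interest €64.31; balance after payment €3,274.09.
Month 4: interest €62.21; balance after payment €3,161.29.
Month 5: interest €60.06; balance after payment €3,046.36.
Month 6: interest €57.88; balance after payment €2,929.24.

€2,929.24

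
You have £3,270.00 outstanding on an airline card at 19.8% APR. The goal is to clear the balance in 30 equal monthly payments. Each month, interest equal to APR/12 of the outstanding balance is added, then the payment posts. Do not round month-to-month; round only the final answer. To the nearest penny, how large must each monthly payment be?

£139.07

Monthly rate r = 19.8%/12 = 1.65% = 0.0165.
Level-payment amortization: P = B₀·r / (1 − (1+r)^(−n)) = 3270.00·0.0165 / (1 − 1.0165^(−30)).
Denominator 1 − (1+r)^(−30) = 0.387961826.
P = 53.955 / 0.387961826 ≈ 139.07.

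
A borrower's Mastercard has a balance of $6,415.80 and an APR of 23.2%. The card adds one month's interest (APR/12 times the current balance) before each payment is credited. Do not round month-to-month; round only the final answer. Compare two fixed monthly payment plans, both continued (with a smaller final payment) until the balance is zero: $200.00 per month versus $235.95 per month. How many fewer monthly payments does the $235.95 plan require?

12 fewer payments

Monthly rate r = 23.2%/12 = 1.93333% = 0.0193333.
At $200.00/mo: n = ⌈−ln(1 − rB₀/P)/ln(1+r)⌉ = 51 payments (last $111.75); total interest = total paid − $6,415.80 = $3,695.95.
At $235.95/mo: 39 payments (last $225.09); total interest $2,775.39.
Payments saved = 51 − 39 = 12.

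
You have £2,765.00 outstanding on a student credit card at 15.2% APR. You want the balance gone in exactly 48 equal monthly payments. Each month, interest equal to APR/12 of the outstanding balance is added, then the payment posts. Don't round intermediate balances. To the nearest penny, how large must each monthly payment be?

£77.23

Monthly rate r = 15.2%/12 = 1.26667% = 0.0126667.
Level-payment amortization: P = B₀·r / (1 − (1+r)^(−n)) = 2765.00·0.0126667 / (1 − 1.01267^(−48)).
Denominator 1 − (1+r)^(−48) = 0.453478453.
P = 35.0233 / 0.453478453 ≈ 77.23.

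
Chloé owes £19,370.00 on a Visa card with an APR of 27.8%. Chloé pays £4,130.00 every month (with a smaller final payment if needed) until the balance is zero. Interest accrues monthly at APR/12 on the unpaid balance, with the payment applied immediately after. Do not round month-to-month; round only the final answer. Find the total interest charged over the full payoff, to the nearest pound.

£1,373

Monthly rate r = 27.8%/12 = 2.31667% = 0.0231667.
Payoff takes n = ⌈−ln(1 − rB₀/P)/ln(1+r)⌉ = ⌈5.022⌉ = 6 payments; the last is £92.98.
Total paid = 5·£4,130.00 + £92.98 = £20,742.98.
Total interest = total paid − principal = £20,742.98 − £19,370.00 = £1,372.98.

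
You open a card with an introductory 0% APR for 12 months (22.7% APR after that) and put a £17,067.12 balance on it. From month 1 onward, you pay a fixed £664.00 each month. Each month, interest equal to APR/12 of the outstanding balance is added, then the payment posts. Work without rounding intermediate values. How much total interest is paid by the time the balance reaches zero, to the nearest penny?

Promo months 1–12 at r₀ = 0%/12 = 0; months 13+ at r₁ = 22.7%/12 = 0.0189167.
After month 12 (no interest yet): B = £17,067.12 − 12·£664.00 = £9,099.12.
Then at r₁ with £664.00/mo: n₂ = −ln(1 − r₁·B/P)/ln(1+r₁) ≈ 16.01 → 17 more payments.
Total paid = 28·£664.00 + £7.80 = £18,599.80; interest = £18,599.80 − £17,067.12 = £1,532.68.

£1,532.68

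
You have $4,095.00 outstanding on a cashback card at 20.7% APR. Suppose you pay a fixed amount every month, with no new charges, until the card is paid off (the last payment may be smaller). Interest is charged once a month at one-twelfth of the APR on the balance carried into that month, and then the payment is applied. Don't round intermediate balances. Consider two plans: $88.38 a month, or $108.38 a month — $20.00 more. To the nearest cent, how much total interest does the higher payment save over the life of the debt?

Monthly rate r = 20.7%/12 = 1.725% = 0.01725.
At $88.38/mo: n = ⌈−ln(1 − rB₀/P)/ln(1+r)⌉ = 94 payments (last $78.53); total interest = total paid − $4,095.00 = $4,202.87.
At $108.38/mo: 62 payments (last $73.79); total interest $2,589.97.
Interest saved = $4,202.87 − $2,589.97 = $1,612.90.

$1,612.90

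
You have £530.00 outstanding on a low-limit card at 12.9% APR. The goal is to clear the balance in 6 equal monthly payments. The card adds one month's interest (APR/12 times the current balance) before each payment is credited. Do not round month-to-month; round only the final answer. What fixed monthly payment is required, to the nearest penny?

£91.69

Monthly rate r = 12.9%/12 = 1.075% = 0.01075.
Level-payment amortization: P = B₀·r / (1 − (1+r)^(−n)) = 530.00·0.01075 / (1 − 1.01075^(−6)).
Denominator 1 − (1+r)^(−6) = 0.0621411089.
P = 5.6975 / 0.0621411089 ≈ 91.69.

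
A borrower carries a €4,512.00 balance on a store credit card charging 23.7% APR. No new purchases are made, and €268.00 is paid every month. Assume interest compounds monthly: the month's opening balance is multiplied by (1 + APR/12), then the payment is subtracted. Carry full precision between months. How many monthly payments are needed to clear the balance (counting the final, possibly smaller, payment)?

Monthly rate r = 23.7%/12 = 1.975% = 0.01975.
Recurrence: B ← B·(1+r) − €268.00.
Month 1: interest €89.11; balance after payment €4,333.11.
Month 2: interest €85.58; balance after payment €4,150.69.
Closed form: n = −ln(1 − rB₀/P)/ln(1+r) = −ln(0.66749)/ln(1.01975) ≈ 20.669, so the balance reaches zero during payment 21.

21 payments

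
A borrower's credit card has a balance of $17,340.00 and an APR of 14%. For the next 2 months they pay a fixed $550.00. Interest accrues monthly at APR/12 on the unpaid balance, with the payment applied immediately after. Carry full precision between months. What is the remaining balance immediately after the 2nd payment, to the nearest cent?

Monthly rate r = 14%/12 = 1.16667% = 0.0116667.
Each month: B ← B·(1+r) − $550.00.
Month 1: interest $202.30; balance after payment $16,992.30.
Month 2: interest $198.24; balance after payment $16,640.54.

$16,640.54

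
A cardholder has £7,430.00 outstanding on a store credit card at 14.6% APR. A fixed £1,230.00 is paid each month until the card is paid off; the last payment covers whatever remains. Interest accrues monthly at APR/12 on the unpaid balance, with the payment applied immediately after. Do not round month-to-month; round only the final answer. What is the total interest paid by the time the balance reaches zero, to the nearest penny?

£335.64

Monthly rate r = 14.6%/12 = 1.21667% = 0.0121667.
Payoff takes n = ⌈−ln(1 − rB₀/P)/ln(1+r)⌉ = ⌈6.312⌉ = 7 payments; the last is £385.64.
Total paid = 6·£1,230.00 + £385.64 = £7,765.64.
Total interest = total paid − principal = £7,765.64 − £7,430.00 = £335.64.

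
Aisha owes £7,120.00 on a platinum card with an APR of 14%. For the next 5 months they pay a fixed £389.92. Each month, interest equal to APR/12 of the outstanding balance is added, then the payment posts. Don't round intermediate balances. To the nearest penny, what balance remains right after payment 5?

£5,549.51

Monthly rate r = 14%/12 = 1.16667% = 0.0116667.
Each month: B ← B·(1+r) − £389.92.
Month 1: interest £83.07; balance after payment £6,813.15.
Month 2: interest £79.49; balance after payment £6,502.71.
Month 3: interest £75.86; balance after payment £6,188.66.
Month 4: interest £72.20; balance after payment £5,870.94.
Month 5: interest £68.49; balance after payment £5,549.51.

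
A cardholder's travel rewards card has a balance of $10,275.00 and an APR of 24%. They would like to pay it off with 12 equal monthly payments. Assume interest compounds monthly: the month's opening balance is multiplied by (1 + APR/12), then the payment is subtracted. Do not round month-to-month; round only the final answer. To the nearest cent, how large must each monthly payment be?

Monthly rate r = 24%/12 = 2% = 0.02.
Level-payment amortization: P = B₀·r / (1 − (1+r)^(−n)) = 10275.00·0.02 / (1 − 1.02^(−12)).
Denominator 1 − (1+r)^(−12) = 0.211506824.
P = 205.5 / 0.211506824 ≈ 971.60.

$971.60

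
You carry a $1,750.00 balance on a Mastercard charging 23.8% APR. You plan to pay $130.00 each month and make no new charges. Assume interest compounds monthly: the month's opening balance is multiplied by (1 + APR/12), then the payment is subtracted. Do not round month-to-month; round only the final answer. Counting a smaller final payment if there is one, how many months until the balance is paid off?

16 months

Monthly rate r = 23.8%/12 = 1.98333% = 0.0198333.
Recurrence: B ← B·(1+r) − $130.00.
Month 1: interest $34.71; balance after payment $1,654.71.
Month 2: interest $32.82; balance after payment $1,557.53.
Closed form: n = −ln(1 − rB₀/P)/ln(1+r) = −ln(0.73301)/ln(1.01983) ≈ 15.815, so the balance reaches zero during payment 16.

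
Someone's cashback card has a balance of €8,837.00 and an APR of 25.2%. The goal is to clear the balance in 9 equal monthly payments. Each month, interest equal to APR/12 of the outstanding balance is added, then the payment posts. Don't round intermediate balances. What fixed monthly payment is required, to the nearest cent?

€1,087.84

Monthly rate r = 25.2%/12 = 2.1% = 0.021.
Level-payment amortization: P = B₀·r / (1 − (1+r)^(−n)) = 8837.00·0.021 / (1 − 1.021^(−9)).
Denominator 1 − (1+r)^(−9) = 0.170591807.
P = 185.577 / 0.170591807 ≈ 1087.84.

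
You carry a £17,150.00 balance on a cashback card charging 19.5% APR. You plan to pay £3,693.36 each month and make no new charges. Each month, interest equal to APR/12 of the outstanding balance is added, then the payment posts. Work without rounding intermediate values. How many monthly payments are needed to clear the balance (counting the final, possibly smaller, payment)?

Monthly rate r = 19.5%/12 = 1.625% = 0.01625.
Recurrence: B ← B·(1+r) − £3,693.36.
Month 1: interest £278.69; balance after payment £13,735.33.
Month 2: interest £223.20; balance after payment £10,265.17.
Month 3: interest £166.81; balance after payment £6,738.62.
Month 4: interest £109.50; balance after payment £3,154.76.
Month 5: interest £51.26; balance after payment £0.00.

5 payments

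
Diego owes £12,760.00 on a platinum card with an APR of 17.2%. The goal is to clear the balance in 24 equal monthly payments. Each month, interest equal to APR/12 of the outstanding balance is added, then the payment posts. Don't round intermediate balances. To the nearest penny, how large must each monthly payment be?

£632.11

Monthly rate r = 17.2%/12 = 1.43333% = 0.0143333.
Level-payment amortization: P = B₀·r / (1 − (1+r)^(−n)) = 12760.00·0.0143333 / (1 − 1.01433^(−24)).
Denominator 1 − (1+r)^(−24) = 0.289337733.
P = 182.893 / 0.289337733 ≈ 632.11.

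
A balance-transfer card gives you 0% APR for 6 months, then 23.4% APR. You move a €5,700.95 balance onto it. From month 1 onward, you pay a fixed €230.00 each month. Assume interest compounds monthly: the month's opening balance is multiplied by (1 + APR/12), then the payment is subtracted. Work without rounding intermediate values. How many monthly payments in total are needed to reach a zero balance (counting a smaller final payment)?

30 months

Promo months 1–6 at r₀ = 0%/12 = 0; months 7+ at r₁ = 23.4%/12 = 0.0195.
After month 6 (no interest yet): B = €5,700.95 − 6·€230.00 = €4,320.95.
Then at r₁ with €230.00/mo: n₂ = −ln(1 − r₁·B/P)/ln(1+r₁) ≈ 23.62 → 24 more payments.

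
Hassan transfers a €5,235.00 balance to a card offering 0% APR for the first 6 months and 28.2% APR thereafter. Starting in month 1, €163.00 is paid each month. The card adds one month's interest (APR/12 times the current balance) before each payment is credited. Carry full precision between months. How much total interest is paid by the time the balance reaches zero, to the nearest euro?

€2,418

Promo months 1–6 at r₀ = 0%/12 = 0; months 7+ at r₁ = 28.2%/12 = 0.0235.
After month 6 (no interest yet): B = €5,235.00 − 6·€163.00 = €4,257.00.
Then at r₁ with €163.00/mo: n₂ = −ln(1 − r₁·B/P)/ln(1+r₁) ≈ 40.95 → 41 more payments.
Total paid = 46·€163.00 + €155.29 = €7,653.29; interest = €7,653.29 − €5,235.00 = €2,418.29.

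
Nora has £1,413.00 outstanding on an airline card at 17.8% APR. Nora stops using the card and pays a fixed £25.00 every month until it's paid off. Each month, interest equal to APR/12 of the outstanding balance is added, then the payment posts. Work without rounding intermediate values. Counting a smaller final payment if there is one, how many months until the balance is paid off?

Monthly rate r = 17.8%/12 = 1.48333% = 0.0148333.
Recurrence: B ← B·(1+r) − £25.00.
Month 1: interest £20.96; balance after payment £1,408.96.
Month 2: interest £20.90; balance after payment £1,404.86.
Closed form: n = −ln(1 − rB₀/P)/ln(1+r) = −ln(0.16162)/ln(1.01483) ≈ 123.775, so the balance reaches zero during payment 124.

124 months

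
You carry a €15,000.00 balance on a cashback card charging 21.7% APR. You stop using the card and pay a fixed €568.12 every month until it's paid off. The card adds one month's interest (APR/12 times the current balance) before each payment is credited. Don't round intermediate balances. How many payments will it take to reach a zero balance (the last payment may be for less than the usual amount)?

37 months

Monthly rate r = 21.7%/12 = 1.80833% = 0.0180833.
Recurrence: B ← B·(1+r) − €568.12.
Month 1: interest €271.25; balance after payment €14,703.13.
Month 2: interest €265.88; balance after payment €14,400.89.
Closed form: n = −ln(1 − rB₀/P)/ln(1+r) = −ln(0.52255)/ln(1.01808) ≈ 36.215, so the balance reaches zero during payment 37.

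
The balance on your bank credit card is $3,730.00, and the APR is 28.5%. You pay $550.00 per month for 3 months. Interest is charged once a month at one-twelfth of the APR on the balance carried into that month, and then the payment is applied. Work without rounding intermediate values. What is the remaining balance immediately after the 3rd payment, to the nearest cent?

$2,312.63

Monthly rate r = 28.5%/12 = 2.375% = 0.02375.
Each month: B ← B·(1+r) − $550.00.
Month 1: interest $88.59; balance after payment $3,268.59.
Month 2: interest $77.63; balance after payment $2,796.22.
Month 3: interest $66.41; balance after payment $2,312.63.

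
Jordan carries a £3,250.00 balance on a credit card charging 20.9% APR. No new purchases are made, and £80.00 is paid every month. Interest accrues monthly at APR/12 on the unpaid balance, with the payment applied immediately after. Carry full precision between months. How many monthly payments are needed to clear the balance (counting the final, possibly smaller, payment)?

Monthly rate r = 20.9%/12 = 1.74167% = 0.0174167.
Recurrence: B ← B·(1+r) − £80.00.
Month 1: interest £56.60; balance after payment £3,226.60.
Month 2: interest £56.20; balance after payment £3,202.80.
Closed form: n = −ln(1 − rB₀/P)/ln(1+r) = −ln(0.29245)/ln(1.01742) ≈ 71.204, so the balance reaches zero during payment 72.

72 payments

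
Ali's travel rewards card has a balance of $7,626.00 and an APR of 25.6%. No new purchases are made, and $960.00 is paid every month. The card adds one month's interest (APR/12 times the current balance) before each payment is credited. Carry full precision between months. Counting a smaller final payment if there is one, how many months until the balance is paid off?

Monthly rate r = 25.6%/12 = 2.13333% = 0.0213333.
Recurrence: B ← B·(1+r) − $960.00.
Month 1: interest $162.69; balance after payment $6,828.69.
Month 2: interest $145.68; balance after payment $6,014.37.
Closed form: n = −ln(1 − rB₀/P)/ln(1+r) = −ln(0.83053)/ln(1.02133) ≈ 8.797, so the balance reaches zero during payment 9.

9 months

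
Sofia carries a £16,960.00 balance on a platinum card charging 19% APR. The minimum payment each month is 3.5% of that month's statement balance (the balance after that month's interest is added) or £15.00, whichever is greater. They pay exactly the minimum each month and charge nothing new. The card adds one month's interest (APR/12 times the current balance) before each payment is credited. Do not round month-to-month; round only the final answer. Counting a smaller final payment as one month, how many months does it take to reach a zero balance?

Monthly rate r = 19%/12 = 1.58333% = 0.0158333.
While 3.5% of the post-interest balance exceeds £15.00, each month B ← (B·(1+r))·(1 − 0.035), i.e. B shrinks by the factor (1+r)·0.965 = 0.98028.
This holds for months 1–186. Entering month 187 the balance is £417.33; 3.5% of the post-interest balance is now below £15.00, so the flat £15.00 minimum applies from here.
From month 187 a fixed £15.00 at rate r clears £417.33 in 37 more payments. Total: 186 + 37 = 223 months.

223 months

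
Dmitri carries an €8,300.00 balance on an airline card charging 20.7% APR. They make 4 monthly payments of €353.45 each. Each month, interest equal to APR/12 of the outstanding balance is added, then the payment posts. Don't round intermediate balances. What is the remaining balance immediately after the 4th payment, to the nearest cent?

Monthly rate r = 20.7%/12 = 1.725% = 0.01725.
Each month: B ← B·(1+r) − €353.45.
Month 1: interest €143.17; balance after payment €8,089.72.
Month 2: interest €139.55; balance after payment €7,875.82.
Month 3: interest €135.86; balance after payment €7,658.23.
Month 4: interest €132.10; balance after payment €7,436.89.

€7,436.89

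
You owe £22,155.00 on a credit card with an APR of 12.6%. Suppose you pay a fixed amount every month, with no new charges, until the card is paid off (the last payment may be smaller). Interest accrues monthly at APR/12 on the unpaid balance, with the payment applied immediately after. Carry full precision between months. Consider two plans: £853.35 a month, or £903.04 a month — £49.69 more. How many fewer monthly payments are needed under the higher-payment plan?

Monthly rate r = 12.6%/12 = 1.05% = 0.0105.
At £853.35/mo: n = ⌈−ln(1 − rB₀/P)/ln(1+r)⌉ = 31 payments (last £403.71); total interest = total paid − £22,155.00 = £3,849.21.
At £903.04/mo: 29 payments (last £468.59); total interest £3,598.71.
Payments saved = 31 − 29 = 2.

2 fewer payments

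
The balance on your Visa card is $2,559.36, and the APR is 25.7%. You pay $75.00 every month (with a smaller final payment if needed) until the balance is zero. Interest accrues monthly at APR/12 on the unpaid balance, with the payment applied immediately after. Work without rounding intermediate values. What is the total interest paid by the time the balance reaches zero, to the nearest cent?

$2,085.85

Monthly rate r = 25.7%/12 = 2.14167% = 0.0214167.
Payoff takes n = ⌈−ln(1 − rB₀/P)/ln(1+r)⌉ = ⌈61.935⌉ = 62 payments; the last is $70.21.
Total paid = 61·$75.00 + $70.21 = $4,645.21.
Total interest = total paid − principal = $4,645.21 − $2,559.36 = $2,085.85.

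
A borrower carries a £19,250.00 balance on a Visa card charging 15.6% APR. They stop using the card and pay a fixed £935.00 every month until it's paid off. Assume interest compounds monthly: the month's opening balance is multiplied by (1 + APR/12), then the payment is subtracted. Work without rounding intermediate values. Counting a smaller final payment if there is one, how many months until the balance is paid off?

25 payments

Monthly rate r = 15.6%/12 = 1.3% = 0.013.
Recurrence: B ← B·(1+r) − £935.00.
Month 1: interest £250.25; balance after payment £18,565.25.
Month 2: interest £241.35; balance after payment £17,871.60.
Closed form: n = −ln(1 − rB₀/P)/ln(1+r) = −ln(0.73235)/ln(1.013) ≈ 24.116, so the balance reaches zero during payment 25.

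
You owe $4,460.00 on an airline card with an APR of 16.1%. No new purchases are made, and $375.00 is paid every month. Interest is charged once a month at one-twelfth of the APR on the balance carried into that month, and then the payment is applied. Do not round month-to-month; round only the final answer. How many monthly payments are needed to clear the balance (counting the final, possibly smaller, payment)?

14 payments

Monthly rate r = 16.1%/12 = 1.34167% = 0.0134167.
Recurrence: B ← B·(1+r) − $375.00.
Month 1: interest $59.84; balance after payment $4,144.84.
Month 2: interest $55.61; balance after payment $3,825.45.
Closed form: n = −ln(1 − rB₀/P)/ln(1+r) = −ln(0.84043)/ln(1.01342) ≈ 13.044, so the balance reaches zero during payment 14.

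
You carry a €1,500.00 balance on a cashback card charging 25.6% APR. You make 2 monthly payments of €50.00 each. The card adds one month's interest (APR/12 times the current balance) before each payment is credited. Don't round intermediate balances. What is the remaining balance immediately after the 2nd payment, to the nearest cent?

Monthly rate r = 25.6%/12 = 2.13333% = 0.0213333.
Each month: B ← B·(1+r) − €50.00.
Month 1: interest €32.00; balance after payment €1,482.00.
Month 2: interest €31.62; balance after payment €1,463.62.

€1,463.62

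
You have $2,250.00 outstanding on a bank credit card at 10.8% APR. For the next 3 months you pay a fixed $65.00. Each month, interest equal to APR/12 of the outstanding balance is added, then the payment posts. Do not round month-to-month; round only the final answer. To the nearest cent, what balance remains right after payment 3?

Monthly rate r = 10.8%/12 = 0.9% = 0.009.
Each month: B ← B·(1+r) − $65.00.
Month 1: interest $20.25; balance after payment $2,205.25.
Month 2: interest $19.85; balance after payment $2,160.10.
Month 3: interest $19.44; balance after payment $2,114.54.

$2,114.54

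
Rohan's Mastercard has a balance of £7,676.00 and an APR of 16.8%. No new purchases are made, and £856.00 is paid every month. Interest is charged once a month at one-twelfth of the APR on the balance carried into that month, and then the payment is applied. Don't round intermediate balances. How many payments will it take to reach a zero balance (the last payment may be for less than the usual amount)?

10 months

Monthly rate r = 16.8%/12 = 1.4% = 0.014.
Recurrence: B ← B·(1+r) − £856.00.
Month 1: interest £107.46; balance after payment £6,927.46.
Month 2: interest £96.98; balance after payment £6,168.45.
Closed form: n = −ln(1 − rB₀/P)/ln(1+r) = −ln(0.87446)/ln(1.014) ≈ 9.649, so the balance reaches zero during payment 10.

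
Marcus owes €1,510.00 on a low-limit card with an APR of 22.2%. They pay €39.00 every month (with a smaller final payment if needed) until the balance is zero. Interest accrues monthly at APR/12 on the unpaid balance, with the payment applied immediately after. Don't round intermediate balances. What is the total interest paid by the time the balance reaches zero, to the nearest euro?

Monthly rate r = 22.2%/12 = 1.85% = 0.0185.
Payoff takes n = ⌈−ln(1 − rB₀/P)/ln(1+r)⌉ = ⌈68.724⌉ = 69 payments; the last is €28.30.
Total paid = 68·€39.00 + €28.30 = €2,680.30.
Total interest = total paid − principal = €2,680.30 − €1,510.00 = €1,170.30.

€1,170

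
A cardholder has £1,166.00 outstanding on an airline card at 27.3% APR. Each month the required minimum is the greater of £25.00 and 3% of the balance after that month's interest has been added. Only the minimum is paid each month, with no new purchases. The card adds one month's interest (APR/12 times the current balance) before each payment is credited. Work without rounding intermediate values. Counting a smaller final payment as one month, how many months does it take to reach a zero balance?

Monthly rate r = 27.3%/12 = 2.275% = 0.02275.
While 3% of the post-interest balance exceeds £25.00, each month B ← (B·(1+r))·(1 − 0.03), i.e. B shrinks by the factor (1+r)·0.97 = 0.99207.
This holds for months 1–46. Entering month 47 the balance is £808.34; 3% of the post-interest balance is now below £25.00, so the flat £25.00 minimum applies from here.
From month 47 a fixed £25.00 at rate r clears £808.34 in 60 more payments. Total: 46 + 60 = 106 months.

106 months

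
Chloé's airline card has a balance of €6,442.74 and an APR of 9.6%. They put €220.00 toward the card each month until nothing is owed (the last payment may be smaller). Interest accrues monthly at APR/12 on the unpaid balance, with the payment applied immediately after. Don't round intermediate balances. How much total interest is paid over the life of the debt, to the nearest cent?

Monthly rate r = 9.6%/12 = 0.8% = 0.008.
Payoff takes n = ⌈−ln(1 − rB₀/P)/ln(1+r)⌉ = ⌈33.501⌉ = 34 payments; the last is €110.41.
Total paid = 33·€220.00 + €110.41 = €7,370.41.
Total interest = total paid − principal = €7,370.41 − €6,442.74 = €927.67.

€927.67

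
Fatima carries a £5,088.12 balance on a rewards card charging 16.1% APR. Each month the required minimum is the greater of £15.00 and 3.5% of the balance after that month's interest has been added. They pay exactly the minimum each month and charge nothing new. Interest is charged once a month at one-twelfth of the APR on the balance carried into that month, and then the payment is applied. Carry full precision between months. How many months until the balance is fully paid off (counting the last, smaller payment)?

Monthly rate r = 16.1%/12 = 1.34167% = 0.0134167.
While 3.5% of the post-interest balance exceeds £15.00, each month B ← (B·(1+r))·(1 − 0.035), i.e. B shrinks by the factor (1+r)·0.965 = 0.97795.
This holds for months 1–112. Entering month 113 the balance is £418.68; 3.5% of the post-interest balance is now below £15.00, so the flat £15.00 minimum applies from here.
From month 113 a fixed £15.00 at rate r clears £418.68 in 36 more payments. Total: 112 + 36 = 148 months.

148 months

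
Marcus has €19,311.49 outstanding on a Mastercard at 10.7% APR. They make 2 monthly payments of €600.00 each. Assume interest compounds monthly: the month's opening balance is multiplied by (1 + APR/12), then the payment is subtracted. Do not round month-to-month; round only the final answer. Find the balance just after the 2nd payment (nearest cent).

Monthly rate r = 10.7%/12 = 0.891667% = 0.00891667.
Each month: B ← B·(1+r) − €600.00.
Month 1: interest €172.19; balance after payment €18,883.68.
Month 2: interest €168.38; balance after payment €18,452.06.

€18,452.06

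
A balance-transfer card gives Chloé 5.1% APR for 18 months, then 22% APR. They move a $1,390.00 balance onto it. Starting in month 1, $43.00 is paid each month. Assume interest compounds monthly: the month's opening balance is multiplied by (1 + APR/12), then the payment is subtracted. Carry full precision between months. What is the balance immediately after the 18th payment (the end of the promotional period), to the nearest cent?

Promo months 1–18 at r₀ = 5.1%/12 = 0.00425; months 19+ at r₁ = 22%/12 = 0.0183333.
After month 18: iterate B ← B·(1+r₀) − $43.00 for 18 months → $697.66.

$697.66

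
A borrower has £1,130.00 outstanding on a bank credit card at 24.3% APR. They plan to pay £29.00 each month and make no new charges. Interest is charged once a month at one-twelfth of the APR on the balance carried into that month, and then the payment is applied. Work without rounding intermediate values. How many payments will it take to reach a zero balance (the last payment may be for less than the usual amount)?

Monthly rate r = 24.3%/12 = 2.025% = 0.02025.
Recurrence: B ← B·(1+r) − £29.00.
Month 1: interest £22.88; balance after payment £1,123.88.
Month 2: interest £22.76; balance after payment £1,117.64.
Closed form: n = −ln(1 − rB₀/P)/ln(1+r) = −ln(0.21095)/ln(1.02025) ≈ 77.622, so the balance reaches zero during payment 78.

78 months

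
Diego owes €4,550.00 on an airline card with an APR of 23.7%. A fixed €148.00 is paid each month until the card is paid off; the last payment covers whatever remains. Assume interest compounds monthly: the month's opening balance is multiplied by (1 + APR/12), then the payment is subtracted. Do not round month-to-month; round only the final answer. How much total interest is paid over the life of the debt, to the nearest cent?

Monthly rate r = 23.7%/12 = 1.975% = 0.01975.
Payoff takes n = ⌈−ln(1 − rB₀/P)/ln(1+r)⌉ = ⌈47.777⌉ = 48 payments; the last is €115.27.
Total paid = 47·€148.00 + €115.27 = €7,071.27.
Total interest = total paid − principal = €7,071.27 − €4,550.00 = €2,521.27.

€2,521.27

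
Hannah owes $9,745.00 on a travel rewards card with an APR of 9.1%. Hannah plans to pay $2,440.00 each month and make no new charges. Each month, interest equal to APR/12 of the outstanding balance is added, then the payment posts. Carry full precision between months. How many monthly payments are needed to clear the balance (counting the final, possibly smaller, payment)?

5 months

Monthly rate r = 9.1%/12 = 0.758333% = 0.00758333.
Recurrence: B ← B·(1+r) − $2,440.00.
Month 1: interest $73.90; balance after payment $7,378.90.
Month 2: interest $55.96; balance after payment $4,994.86.
Month 3: interest $37.88; balance after payment $2,592.73.
Month 4: interest $19.66; balance after payment $172.40.
Month 5: interest $1.31; balance after payment $0.00.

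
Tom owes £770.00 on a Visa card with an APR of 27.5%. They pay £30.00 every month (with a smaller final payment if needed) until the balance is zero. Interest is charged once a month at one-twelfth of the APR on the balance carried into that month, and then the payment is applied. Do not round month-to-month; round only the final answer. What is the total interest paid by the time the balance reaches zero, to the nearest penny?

Monthly rate r = 27.5%/12 = 2.29167% = 0.0229167.
Payoff takes n = ⌈−ln(1 − rB₀/P)/ln(1+r)⌉ = ⌈39.156⌉ = 40 payments; the last is £4.73.
Total paid = 39·£30.00 + £4.73 = £1,174.73.
Total interest = total paid − principal = £1,174.73 − £770.00 = £404.73.

£404.73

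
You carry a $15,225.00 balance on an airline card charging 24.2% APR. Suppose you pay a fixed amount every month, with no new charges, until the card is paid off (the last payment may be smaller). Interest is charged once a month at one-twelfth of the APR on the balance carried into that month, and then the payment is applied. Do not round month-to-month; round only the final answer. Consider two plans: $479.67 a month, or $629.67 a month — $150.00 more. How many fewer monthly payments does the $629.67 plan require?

18 fewer payments

Monthly rate r = 24.2%/12 = 2.01667% = 0.0201667.
At $479.67/mo: n = ⌈−ln(1 − rB₀/P)/ln(1+r)⌉ = 52 payments (last $88.81); total interest = total paid − $15,225.00 = $9,326.98.
At $629.67/mo: 34 payments (last $310.75); total interest $5,864.86.
Payments saved = 52 − 34 = 18.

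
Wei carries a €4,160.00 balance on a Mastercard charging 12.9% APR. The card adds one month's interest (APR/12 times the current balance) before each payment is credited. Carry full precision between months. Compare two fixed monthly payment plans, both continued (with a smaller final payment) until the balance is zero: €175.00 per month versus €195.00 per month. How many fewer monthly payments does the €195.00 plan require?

3 fewer payments

Monthly rate r = 12.9%/12 = 1.075% = 0.01075.
At €175.00/mo: n = ⌈−ln(1 − rB₀/P)/ln(1+r)⌉ = 28 payments (last €104.95); total interest = total paid − €4,160.00 = €669.95.
At €195.00/mo: 25 payments (last €70.93); total interest €590.93.
Payments saved = 28 − 25 = 3.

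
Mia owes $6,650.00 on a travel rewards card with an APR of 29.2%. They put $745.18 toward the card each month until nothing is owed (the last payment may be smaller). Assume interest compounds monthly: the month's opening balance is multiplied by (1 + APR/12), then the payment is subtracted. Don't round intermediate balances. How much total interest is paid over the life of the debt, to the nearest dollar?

$939

Monthly rate r = 29.2%/12 = 2.43333% = 0.0243333.
Payoff takes n = ⌈−ln(1 − rB₀/P)/ln(1+r)⌉ = ⌈10.183⌉ = 11 payments; the last is $137.58.
Total paid = 10·$745.18 + $137.58 = $7,589.38.
Total interest = total paid − principal = $7,589.38 − $6,650.00 = $939.38.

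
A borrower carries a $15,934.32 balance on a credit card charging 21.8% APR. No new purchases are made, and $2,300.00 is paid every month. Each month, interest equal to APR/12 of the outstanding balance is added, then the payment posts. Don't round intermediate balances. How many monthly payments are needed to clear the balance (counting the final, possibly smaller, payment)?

Monthly rate r = 21.8%/12 = 1.81667% = 0.0181667.
Recurrence: B ← B·(1+r) − $2,300.00.
Month 1: interest $289.47; balance after payment $13,923.79.
Month 2: interest $252.95; balance after payment $11,876.74.
Closed form: n = −ln(1 − rB₀/P)/ln(1+r) = −ln(0.87414)/ln(1.01817) ≈ 7.471, so the balance reaches zero during payment 8.

8 payments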